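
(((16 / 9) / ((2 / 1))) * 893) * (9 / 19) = 376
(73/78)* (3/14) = 73/364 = 0.20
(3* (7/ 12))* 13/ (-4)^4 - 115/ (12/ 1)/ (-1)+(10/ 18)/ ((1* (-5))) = 88115/ 9216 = 9.56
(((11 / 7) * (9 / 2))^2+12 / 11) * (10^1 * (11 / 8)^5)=8064482415 / 3211264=2511.31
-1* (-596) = 596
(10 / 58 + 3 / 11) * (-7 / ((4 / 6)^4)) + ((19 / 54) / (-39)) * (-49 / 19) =-42328097 / 2687256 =-15.75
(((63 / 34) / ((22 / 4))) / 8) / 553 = 9 / 118184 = 0.00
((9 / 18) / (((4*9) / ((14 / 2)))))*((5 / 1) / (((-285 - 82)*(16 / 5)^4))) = -21875 / 1731723264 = -0.00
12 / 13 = 0.92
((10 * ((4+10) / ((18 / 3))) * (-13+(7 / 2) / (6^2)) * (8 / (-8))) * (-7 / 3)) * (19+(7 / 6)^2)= -166834465 / 11664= -14303.37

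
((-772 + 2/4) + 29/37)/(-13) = 57033/962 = 59.29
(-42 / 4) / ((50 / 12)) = -63 / 25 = -2.52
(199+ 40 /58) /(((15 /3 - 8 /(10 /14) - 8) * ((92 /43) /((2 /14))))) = -1245065 /1325996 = -0.94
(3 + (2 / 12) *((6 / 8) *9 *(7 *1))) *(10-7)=261 / 8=32.62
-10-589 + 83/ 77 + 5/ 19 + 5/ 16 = -13982685/ 23408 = -597.35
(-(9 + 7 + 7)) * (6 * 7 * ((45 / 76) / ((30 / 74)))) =-53613 / 38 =-1410.87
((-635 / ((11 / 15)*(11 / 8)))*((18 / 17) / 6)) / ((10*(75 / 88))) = -12192 / 935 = -13.04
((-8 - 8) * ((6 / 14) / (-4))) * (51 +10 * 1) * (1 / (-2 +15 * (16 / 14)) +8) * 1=312930 / 371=843.48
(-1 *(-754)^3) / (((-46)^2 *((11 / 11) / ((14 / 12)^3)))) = 18378843119 / 57132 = 321690.88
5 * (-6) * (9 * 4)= -1080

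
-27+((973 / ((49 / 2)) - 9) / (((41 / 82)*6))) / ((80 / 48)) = -146 / 7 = -20.86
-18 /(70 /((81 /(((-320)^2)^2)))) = -729 /367001600000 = -0.00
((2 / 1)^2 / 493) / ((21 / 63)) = 12 / 493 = 0.02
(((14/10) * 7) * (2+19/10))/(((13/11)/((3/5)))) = 4851/250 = 19.40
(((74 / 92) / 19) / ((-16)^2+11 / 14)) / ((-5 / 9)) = -2331 / 7855075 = -0.00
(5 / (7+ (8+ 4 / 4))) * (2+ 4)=15 / 8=1.88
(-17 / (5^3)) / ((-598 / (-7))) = -119 / 74750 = -0.00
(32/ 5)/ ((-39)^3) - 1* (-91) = 26990113/ 296595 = 91.00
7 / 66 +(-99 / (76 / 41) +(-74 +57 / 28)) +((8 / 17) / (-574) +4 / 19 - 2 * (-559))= 3037546493 / 3059133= 992.94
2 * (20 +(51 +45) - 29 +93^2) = 17472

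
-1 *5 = -5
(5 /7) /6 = 5 /42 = 0.12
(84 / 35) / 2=6 / 5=1.20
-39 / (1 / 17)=-663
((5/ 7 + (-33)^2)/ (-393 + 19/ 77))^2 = 1760138116/ 228644641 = 7.70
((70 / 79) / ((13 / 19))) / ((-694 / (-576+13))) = 374395 / 356369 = 1.05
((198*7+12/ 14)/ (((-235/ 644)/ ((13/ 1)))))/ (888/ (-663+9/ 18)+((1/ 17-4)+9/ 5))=26153254920/ 1842917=14191.23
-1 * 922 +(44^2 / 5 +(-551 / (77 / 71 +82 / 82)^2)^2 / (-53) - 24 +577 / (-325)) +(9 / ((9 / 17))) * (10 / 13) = -7032070547974101 / 8264300345600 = -850.90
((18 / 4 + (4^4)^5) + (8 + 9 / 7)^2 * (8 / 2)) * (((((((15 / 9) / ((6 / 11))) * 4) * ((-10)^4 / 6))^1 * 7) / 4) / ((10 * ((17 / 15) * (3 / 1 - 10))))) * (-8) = 29631838377979475000 / 7497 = 3952492780842933.84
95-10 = 85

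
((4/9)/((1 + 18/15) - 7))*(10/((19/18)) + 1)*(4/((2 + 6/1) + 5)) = -1990/6669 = -0.30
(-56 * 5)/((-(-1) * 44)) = -70/11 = -6.36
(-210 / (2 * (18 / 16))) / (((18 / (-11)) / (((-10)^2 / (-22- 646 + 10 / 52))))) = -4004000 / 468801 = -8.54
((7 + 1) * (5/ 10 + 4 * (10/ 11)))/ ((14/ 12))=28.36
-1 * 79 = -79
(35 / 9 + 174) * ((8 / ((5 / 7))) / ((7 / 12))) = 51232 / 15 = 3415.47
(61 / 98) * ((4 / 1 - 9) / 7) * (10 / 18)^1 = -1525 / 6174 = -0.25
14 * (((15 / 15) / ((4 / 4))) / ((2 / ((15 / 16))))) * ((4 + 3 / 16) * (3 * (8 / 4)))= 21105 / 128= 164.88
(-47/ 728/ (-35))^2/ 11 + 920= 6570211650209/ 7141534400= 920.00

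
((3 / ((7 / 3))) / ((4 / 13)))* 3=351 / 28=12.54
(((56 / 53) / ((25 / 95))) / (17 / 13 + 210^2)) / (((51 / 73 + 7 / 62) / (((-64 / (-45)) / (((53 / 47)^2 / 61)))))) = 539889715735552 / 70538443926312825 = 0.01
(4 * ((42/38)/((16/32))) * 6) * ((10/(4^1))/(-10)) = -13.26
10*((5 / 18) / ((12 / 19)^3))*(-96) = -1058.49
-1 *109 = -109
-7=-7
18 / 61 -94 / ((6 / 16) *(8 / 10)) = -313.04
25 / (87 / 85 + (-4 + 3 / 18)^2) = 76500 / 48097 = 1.59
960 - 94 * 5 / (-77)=74390 / 77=966.10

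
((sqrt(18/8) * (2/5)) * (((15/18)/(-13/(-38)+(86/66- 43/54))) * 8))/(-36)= -0.13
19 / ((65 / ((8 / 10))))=76 / 325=0.23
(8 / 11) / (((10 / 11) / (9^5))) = 236196 / 5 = 47239.20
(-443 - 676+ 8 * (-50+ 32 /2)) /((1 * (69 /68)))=-94588 /69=-1370.84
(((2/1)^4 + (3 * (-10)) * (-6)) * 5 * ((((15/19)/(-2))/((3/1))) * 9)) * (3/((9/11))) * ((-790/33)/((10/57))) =580650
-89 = -89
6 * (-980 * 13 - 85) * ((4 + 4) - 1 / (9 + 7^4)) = -148351905 / 241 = -615568.07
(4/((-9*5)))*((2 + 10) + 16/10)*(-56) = 15232/225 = 67.70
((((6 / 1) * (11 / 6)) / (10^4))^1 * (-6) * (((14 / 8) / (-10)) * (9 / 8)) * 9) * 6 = 56133 / 800000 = 0.07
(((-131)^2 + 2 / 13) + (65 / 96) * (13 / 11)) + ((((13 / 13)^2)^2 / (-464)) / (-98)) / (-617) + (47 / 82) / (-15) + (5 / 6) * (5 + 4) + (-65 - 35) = 17069.42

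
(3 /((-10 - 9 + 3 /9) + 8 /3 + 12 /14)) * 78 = -819 /53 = -15.45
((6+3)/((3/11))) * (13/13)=33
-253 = -253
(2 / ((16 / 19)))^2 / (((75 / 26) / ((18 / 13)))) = 1083 / 400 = 2.71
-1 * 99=-99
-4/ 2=-2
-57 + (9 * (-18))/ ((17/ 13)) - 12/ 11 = -181.97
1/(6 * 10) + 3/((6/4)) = 121/60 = 2.02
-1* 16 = -16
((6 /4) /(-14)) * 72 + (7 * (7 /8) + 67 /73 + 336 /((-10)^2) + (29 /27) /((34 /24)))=3.45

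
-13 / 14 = -0.93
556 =556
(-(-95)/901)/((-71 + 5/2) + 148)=190/143259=0.00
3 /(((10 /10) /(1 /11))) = 3 /11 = 0.27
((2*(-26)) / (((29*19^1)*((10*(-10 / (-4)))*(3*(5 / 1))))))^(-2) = 42693890625 / 2704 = 15789160.73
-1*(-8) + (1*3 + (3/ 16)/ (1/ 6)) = 97/ 8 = 12.12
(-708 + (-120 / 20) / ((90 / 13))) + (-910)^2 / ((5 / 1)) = 2473667 / 15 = 164911.13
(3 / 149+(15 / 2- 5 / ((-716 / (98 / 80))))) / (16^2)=6425525 / 218488832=0.03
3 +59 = 62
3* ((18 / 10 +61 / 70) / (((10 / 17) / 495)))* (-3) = -2832489 / 140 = -20232.06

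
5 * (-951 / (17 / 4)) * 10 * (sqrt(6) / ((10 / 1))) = -19020 * sqrt(6) / 17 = -2740.55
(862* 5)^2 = 18576100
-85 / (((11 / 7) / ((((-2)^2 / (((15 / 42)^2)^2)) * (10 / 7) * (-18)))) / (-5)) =-1709861.24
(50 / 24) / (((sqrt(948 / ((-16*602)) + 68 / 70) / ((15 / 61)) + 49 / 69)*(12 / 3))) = -1060084375 / 39934491998 + 4033625*sqrt(31638110) / 159737967992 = 0.12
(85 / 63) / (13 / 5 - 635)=-25 / 11718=-0.00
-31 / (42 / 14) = -31 / 3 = -10.33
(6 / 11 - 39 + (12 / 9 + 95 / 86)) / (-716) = 102215 / 2032008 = 0.05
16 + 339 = 355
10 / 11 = 0.91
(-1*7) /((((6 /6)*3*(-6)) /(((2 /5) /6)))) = 7 /270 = 0.03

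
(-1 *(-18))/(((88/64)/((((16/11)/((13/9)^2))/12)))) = 15552/20449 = 0.76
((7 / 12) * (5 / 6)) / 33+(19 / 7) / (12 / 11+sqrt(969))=0.10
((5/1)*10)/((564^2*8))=25/1272384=0.00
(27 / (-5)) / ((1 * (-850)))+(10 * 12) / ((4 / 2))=255027 / 4250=60.01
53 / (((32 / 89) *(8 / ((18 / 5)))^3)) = 3438693 / 256000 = 13.43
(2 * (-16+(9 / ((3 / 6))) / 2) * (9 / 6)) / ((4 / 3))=-63 / 4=-15.75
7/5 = 1.40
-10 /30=-1 /3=-0.33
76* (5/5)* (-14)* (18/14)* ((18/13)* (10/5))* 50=-2462400/13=-189415.38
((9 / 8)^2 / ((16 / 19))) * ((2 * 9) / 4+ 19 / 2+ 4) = 13851 / 512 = 27.05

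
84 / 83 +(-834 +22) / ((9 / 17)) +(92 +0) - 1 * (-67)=-1026203 / 747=-1373.77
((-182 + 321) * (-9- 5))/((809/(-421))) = 819266/809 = 1012.69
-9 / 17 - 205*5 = -17434 / 17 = -1025.53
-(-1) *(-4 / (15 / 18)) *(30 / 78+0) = -1.85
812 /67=12.12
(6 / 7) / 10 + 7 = 248 / 35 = 7.09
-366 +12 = -354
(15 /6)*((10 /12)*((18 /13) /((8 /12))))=225 /52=4.33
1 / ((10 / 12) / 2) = 2.40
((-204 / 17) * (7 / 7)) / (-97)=12 / 97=0.12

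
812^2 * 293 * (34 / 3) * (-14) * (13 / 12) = -298861514224 / 9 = -33206834913.78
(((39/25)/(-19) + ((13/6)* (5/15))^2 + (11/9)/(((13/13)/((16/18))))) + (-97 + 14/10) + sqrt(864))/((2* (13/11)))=-159258011/4001400 + 66* sqrt(6)/13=-27.36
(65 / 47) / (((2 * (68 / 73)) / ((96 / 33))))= 18980 / 8789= 2.16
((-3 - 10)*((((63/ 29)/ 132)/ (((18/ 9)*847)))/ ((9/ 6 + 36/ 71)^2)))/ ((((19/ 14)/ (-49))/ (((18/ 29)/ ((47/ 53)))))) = 7147946442/ 9021374684575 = 0.00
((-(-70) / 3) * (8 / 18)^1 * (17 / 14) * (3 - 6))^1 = -340 / 9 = -37.78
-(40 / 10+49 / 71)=-333 / 71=-4.69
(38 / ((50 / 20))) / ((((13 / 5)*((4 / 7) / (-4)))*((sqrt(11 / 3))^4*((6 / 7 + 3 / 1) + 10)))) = -33516 / 152581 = -0.22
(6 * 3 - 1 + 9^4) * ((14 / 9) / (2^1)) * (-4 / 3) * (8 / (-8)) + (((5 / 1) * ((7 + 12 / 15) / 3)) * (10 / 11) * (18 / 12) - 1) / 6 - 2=6822.42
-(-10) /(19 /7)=70 /19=3.68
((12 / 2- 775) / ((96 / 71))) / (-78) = 54599 / 7488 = 7.29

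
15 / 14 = 1.07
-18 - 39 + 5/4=-223/4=-55.75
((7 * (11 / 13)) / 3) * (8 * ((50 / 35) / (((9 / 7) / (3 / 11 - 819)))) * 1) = -14368.55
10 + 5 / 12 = 125 / 12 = 10.42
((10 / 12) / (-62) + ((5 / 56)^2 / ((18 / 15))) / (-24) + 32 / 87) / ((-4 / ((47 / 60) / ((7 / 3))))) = -6756473767 / 227345448960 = -0.03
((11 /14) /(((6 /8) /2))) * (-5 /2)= -110 /21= -5.24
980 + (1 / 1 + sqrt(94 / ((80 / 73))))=sqrt(34310) / 20 + 981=990.26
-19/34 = -0.56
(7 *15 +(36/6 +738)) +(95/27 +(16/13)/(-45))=1496122/1755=852.49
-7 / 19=-0.37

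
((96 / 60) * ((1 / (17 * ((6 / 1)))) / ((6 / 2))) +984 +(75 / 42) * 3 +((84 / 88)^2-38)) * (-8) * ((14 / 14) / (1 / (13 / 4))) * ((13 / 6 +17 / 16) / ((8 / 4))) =-994652995531 / 24881472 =-39975.65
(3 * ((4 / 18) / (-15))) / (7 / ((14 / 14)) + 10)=-2 / 765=-0.00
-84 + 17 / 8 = -655 / 8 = -81.88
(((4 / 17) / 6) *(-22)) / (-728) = 11 / 9282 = 0.00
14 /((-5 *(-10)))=7 /25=0.28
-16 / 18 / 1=-8 / 9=-0.89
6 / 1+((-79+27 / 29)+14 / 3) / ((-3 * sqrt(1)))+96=126.47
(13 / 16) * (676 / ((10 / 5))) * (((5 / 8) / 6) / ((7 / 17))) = 186745 / 2688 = 69.47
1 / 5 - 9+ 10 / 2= -19 / 5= -3.80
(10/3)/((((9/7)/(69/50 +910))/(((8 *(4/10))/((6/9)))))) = 2551864/225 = 11341.62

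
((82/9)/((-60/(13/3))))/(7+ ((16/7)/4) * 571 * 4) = -3731/7439850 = -0.00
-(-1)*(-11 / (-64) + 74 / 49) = 5275 / 3136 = 1.68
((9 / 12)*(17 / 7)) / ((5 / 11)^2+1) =6171 / 4088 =1.51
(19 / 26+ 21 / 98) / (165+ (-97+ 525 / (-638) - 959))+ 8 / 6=1.33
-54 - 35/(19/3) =-1131/19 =-59.53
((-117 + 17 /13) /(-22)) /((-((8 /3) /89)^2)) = -3350583 /572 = -5857.66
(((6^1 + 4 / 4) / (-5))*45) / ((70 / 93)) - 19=-1027 / 10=-102.70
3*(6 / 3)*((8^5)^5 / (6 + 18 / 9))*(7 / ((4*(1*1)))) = 49584848070131274743808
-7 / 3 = -2.33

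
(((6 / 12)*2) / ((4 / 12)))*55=165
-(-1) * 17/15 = 17/15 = 1.13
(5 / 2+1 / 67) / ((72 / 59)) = 19883 / 9648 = 2.06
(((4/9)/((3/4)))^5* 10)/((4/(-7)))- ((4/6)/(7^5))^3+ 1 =-18995814929427414667/68122318582951682301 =-0.28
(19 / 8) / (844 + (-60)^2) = 19 / 35552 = 0.00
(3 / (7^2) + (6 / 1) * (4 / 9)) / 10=401 / 1470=0.27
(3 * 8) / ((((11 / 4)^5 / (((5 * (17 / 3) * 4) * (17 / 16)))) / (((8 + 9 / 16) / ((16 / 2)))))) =3167440 / 161051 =19.67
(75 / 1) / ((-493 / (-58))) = 150 / 17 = 8.82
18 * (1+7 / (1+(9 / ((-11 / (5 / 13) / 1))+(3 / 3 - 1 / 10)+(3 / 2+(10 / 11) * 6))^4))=7620676740226449 / 422456201510393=18.04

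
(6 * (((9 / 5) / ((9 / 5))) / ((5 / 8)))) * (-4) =-38.40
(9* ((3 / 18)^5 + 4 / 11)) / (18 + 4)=0.15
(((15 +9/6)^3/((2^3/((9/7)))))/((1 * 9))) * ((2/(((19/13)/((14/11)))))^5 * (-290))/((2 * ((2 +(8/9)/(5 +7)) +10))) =-753866490260520/48836100577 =-15436.66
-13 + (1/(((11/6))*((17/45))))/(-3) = -2521/187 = -13.48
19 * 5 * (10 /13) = 950 /13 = 73.08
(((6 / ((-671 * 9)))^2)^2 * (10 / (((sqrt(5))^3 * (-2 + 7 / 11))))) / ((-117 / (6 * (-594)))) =-128 * sqrt(5) / 14701167827775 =-0.00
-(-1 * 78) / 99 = 26 / 33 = 0.79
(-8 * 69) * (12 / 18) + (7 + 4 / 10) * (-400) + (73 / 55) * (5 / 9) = -329399 / 99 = -3327.26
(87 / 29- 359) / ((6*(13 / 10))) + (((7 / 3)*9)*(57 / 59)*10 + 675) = 832.24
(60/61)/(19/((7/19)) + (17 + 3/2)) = 280/19947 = 0.01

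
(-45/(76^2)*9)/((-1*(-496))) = -405/2864896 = -0.00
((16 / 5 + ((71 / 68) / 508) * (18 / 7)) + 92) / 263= 0.36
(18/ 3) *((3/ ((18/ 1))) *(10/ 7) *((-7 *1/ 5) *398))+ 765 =-31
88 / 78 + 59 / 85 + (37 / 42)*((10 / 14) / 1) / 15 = 1.86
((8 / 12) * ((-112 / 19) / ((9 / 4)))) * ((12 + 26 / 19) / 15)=-227584 / 146205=-1.56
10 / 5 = 2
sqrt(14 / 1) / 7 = sqrt(14) / 7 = 0.53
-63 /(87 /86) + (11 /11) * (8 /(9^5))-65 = -217949627 /1712421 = -127.28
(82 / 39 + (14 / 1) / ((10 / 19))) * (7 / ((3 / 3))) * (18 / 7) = 33582 / 65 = 516.65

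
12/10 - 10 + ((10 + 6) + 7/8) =323/40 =8.08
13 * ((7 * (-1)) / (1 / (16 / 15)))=-1456 / 15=-97.07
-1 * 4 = -4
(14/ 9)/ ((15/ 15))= 14/ 9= 1.56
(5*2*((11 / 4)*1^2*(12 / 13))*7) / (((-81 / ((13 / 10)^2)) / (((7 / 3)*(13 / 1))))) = -91091 / 810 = -112.46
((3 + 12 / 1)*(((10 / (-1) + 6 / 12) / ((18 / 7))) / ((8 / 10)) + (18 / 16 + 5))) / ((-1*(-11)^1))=1085 / 528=2.05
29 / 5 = 5.80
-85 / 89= -0.96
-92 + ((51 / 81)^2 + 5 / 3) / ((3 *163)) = -32794748 / 356481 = -92.00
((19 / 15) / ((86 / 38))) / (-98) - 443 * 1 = -28002391 / 63210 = -443.01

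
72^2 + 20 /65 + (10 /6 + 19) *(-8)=195740 /39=5018.97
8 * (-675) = -5400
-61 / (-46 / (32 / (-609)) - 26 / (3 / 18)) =-976 / 11511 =-0.08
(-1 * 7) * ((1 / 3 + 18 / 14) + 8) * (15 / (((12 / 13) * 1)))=-6565 / 6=-1094.17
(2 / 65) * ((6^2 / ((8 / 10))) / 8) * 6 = 27 / 26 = 1.04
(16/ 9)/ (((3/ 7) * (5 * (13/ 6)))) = 224/ 585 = 0.38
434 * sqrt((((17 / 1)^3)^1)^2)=2132242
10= 10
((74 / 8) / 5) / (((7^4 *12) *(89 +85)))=37 / 100265760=0.00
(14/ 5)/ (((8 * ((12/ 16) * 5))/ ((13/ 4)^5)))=2599051/ 76800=33.84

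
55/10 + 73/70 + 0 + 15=21.54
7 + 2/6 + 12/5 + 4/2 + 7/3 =211/15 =14.07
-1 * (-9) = 9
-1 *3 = -3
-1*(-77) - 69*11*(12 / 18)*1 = -429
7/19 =0.37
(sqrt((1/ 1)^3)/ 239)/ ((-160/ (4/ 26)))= -1/ 248560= -0.00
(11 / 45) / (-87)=-11 / 3915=-0.00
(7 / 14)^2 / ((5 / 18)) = 9 / 10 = 0.90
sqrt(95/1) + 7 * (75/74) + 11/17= 9739/1258 + sqrt(95)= 17.49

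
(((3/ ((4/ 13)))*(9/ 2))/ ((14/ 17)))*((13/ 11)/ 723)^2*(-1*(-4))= 112047/ 196778428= 0.00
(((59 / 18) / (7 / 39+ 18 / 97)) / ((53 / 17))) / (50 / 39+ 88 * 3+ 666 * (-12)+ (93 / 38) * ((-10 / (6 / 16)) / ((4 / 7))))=-312401401 / 850521397408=-0.00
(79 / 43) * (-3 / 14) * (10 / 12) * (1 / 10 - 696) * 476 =9345937 / 86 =108673.69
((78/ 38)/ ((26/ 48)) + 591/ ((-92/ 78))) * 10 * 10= -21730950/ 437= -49727.57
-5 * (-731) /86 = 85 /2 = 42.50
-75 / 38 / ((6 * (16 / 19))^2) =-475 / 6144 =-0.08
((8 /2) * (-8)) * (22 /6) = -352 /3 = -117.33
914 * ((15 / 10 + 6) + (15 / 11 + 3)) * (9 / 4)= 1073493 / 44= 24397.57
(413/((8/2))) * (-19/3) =-7847/12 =-653.92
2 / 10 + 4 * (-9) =-179 / 5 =-35.80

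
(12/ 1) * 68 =816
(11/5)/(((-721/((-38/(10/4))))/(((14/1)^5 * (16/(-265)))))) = -1027704832/682375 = -1506.07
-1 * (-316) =316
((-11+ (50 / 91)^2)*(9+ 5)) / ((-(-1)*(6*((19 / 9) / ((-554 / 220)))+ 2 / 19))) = 30.41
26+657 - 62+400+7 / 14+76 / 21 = 43055 / 42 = 1025.12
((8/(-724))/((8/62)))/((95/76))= -62/905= -0.07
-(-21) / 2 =21 / 2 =10.50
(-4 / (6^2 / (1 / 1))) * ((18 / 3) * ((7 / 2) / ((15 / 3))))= -7 / 15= -0.47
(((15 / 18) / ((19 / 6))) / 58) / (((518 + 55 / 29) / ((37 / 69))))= 185 / 39531894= 0.00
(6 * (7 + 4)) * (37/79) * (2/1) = 4884/79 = 61.82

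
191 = 191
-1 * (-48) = 48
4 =4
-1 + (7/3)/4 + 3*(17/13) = 547/156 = 3.51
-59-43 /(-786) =-46331 /786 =-58.95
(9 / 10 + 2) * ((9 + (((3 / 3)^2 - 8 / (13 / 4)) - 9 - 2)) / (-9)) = 29 / 26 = 1.12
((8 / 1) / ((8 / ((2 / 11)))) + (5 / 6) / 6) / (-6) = -127 / 2376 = -0.05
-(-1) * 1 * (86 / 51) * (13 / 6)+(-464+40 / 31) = -2177303 / 4743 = -459.06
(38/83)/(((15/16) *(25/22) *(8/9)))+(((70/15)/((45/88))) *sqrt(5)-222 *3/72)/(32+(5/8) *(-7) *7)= -712574/114125+896 *sqrt(5)/135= 8.60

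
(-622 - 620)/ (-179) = 1242/ 179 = 6.94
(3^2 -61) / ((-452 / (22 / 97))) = 0.03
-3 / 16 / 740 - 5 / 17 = -59251 / 201280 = -0.29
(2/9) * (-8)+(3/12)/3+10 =299/36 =8.31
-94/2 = -47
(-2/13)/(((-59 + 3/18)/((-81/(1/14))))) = -13608/4589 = -2.97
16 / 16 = 1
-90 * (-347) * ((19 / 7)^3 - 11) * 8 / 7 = 321118.80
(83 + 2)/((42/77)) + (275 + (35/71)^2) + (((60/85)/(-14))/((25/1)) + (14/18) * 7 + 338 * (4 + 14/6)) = 2577.19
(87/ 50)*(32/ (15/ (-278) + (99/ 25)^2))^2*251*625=2812751180000000000/ 2457623460603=1144500.46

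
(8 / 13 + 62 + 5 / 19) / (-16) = -15531 / 3952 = -3.93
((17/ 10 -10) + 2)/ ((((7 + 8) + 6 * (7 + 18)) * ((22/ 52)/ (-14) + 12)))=-3822/ 1198175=-0.00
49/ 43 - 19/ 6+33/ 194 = -23237/ 12513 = -1.86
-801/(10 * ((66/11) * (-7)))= 267/140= 1.91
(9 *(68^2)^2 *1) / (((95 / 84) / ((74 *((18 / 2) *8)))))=86123498323968 / 95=906563140252.29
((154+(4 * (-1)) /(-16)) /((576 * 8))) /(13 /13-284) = -617 /5216256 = -0.00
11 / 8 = 1.38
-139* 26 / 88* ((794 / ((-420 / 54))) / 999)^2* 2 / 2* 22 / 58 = -284799463 / 1750814100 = -0.16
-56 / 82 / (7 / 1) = -4 / 41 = -0.10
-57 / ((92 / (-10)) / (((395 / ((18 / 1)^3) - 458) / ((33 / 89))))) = -22580438755 / 2950992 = -7651.81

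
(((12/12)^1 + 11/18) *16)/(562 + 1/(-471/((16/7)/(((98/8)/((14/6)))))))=892388/19455565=0.05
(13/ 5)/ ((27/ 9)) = 13/ 15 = 0.87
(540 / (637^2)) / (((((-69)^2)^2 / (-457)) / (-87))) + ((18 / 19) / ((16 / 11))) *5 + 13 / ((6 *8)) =365293174113913 / 103558332088848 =3.53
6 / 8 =3 / 4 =0.75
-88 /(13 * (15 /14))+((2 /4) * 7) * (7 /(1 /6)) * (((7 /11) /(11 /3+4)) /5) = -191303 /49335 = -3.88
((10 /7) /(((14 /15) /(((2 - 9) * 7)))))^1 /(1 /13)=-975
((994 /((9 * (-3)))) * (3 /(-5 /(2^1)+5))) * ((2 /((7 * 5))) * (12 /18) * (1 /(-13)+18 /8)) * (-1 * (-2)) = -64184 /8775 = -7.31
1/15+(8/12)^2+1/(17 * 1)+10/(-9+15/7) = -5437/6120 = -0.89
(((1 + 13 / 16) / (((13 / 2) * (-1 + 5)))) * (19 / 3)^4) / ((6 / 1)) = 3779309 / 202176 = 18.69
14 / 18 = 7 / 9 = 0.78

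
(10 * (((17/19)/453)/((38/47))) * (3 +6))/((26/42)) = 0.36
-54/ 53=-1.02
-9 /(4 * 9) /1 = -1 /4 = -0.25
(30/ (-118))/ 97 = -15/ 5723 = -0.00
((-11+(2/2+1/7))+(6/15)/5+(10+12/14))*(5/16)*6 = 81/40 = 2.02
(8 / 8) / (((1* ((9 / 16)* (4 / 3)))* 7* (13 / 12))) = 16 / 91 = 0.18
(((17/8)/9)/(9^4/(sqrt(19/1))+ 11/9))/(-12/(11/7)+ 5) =39083/808933447664 - 11042163 * sqrt(19)/808933447664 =-0.00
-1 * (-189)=189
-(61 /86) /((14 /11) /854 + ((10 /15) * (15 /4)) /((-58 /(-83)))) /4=-0.05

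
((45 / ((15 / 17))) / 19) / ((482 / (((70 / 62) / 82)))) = 1785 / 23279636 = 0.00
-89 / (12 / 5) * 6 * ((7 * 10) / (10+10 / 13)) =-5785 / 4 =-1446.25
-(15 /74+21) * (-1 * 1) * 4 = 3138 /37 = 84.81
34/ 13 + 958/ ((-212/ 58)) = -178781/ 689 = -259.48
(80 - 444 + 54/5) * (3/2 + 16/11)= -11479/11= -1043.55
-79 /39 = -2.03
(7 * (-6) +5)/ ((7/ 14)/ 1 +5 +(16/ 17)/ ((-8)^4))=-161024/ 23937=-6.73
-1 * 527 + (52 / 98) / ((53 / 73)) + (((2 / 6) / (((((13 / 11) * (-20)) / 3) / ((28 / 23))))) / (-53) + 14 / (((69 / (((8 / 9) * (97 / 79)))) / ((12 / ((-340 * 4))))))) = -4939356679498 / 9385591761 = -526.27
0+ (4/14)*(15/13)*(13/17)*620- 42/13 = 236802/1547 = 153.07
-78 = -78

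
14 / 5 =2.80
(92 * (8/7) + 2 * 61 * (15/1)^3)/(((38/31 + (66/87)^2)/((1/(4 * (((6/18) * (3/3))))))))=37581164003/219156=171481.34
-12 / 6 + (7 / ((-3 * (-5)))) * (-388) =-2746 / 15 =-183.07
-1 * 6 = -6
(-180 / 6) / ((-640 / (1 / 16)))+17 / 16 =1091 / 1024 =1.07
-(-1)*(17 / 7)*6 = 102 / 7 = 14.57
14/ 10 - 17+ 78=312/ 5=62.40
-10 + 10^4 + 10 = 10000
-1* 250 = -250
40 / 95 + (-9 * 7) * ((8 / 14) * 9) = -6148 / 19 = -323.58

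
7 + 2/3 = 23/3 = 7.67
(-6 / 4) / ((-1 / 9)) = 27 / 2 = 13.50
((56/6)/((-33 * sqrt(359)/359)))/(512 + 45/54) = -56 * sqrt(359)/101541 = -0.01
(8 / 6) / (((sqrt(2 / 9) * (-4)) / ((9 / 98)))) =-9 * sqrt(2) / 196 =-0.06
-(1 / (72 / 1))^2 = -1 / 5184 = -0.00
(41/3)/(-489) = -41/1467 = -0.03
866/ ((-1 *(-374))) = 433/ 187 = 2.32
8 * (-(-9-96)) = 840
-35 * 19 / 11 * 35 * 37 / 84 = -123025 / 132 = -932.01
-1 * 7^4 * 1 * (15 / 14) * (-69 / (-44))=-355005 / 88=-4034.15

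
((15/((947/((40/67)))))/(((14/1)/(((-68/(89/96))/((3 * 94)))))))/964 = -81600/447741890729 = -0.00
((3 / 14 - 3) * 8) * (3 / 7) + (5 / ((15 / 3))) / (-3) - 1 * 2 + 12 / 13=-20947 / 1911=-10.96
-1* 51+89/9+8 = -298/9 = -33.11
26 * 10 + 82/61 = 15942/61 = 261.34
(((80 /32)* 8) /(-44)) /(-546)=5 /6006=0.00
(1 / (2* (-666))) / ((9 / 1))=-1 / 11988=-0.00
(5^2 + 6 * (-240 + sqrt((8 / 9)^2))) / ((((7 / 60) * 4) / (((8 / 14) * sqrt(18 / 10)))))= -50748 * sqrt(5) / 49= -2315.84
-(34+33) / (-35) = 67 / 35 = 1.91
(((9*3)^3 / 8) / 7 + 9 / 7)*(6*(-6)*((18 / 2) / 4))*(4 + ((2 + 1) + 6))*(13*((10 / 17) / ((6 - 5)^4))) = -1352130975 / 476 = -2840611.29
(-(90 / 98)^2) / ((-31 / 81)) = 164025 / 74431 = 2.20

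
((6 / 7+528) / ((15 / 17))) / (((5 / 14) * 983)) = 41956 / 24575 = 1.71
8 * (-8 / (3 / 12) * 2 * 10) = -5120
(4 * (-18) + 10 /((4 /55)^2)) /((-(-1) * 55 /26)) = 189137 /220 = 859.71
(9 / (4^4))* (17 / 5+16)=873 / 1280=0.68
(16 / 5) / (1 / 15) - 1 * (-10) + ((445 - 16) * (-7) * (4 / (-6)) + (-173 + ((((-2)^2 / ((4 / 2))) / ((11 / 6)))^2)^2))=27648303 / 14641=1888.42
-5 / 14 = -0.36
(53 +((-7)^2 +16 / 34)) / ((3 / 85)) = 8710 / 3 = 2903.33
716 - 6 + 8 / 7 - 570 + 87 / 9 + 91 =5078 / 21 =241.81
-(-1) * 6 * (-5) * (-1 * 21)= 630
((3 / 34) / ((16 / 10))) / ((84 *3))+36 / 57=274271 / 434112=0.63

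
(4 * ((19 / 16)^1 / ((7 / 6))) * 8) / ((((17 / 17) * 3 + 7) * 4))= 57 / 70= 0.81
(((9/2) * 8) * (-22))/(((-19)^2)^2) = -792/130321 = -0.01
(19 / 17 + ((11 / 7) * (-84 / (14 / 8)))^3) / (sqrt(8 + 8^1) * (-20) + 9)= 2502358667 / 414001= 6044.33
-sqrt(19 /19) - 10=-11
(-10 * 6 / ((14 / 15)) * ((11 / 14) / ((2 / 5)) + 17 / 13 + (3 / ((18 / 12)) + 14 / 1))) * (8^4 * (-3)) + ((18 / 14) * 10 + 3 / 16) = 155160708951 / 10192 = 15223774.43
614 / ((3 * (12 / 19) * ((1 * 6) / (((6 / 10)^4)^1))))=17499 / 2500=7.00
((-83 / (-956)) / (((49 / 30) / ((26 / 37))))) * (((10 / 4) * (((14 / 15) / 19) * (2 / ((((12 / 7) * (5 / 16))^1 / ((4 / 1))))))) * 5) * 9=517920 / 168017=3.08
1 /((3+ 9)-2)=0.10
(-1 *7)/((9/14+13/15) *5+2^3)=-294/653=-0.45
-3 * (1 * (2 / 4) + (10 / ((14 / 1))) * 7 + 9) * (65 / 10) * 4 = -1131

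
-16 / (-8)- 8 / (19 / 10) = -42 / 19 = -2.21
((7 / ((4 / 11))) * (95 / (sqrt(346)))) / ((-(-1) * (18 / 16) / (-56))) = -409640 * sqrt(346) / 1557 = -4893.86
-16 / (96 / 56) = -28 / 3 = -9.33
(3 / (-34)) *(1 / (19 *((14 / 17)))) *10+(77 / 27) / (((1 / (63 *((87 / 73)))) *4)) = 53.47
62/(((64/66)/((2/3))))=341/8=42.62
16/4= 4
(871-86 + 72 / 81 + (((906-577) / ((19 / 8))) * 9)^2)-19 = 5052583718 / 3249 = 1555119.64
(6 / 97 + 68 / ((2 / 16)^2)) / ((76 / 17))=3588275 / 3686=973.49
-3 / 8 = -0.38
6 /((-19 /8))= -48 /19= -2.53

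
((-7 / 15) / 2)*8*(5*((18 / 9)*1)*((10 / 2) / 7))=-40 / 3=-13.33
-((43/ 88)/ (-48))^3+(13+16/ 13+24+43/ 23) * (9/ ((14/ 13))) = 335.12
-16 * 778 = -12448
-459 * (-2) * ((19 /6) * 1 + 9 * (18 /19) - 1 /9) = 202011 /19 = 10632.16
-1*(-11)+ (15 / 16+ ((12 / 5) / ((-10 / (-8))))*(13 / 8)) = 6023 / 400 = 15.06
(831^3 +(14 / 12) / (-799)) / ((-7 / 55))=-151308661880585 / 33558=-4508870072.13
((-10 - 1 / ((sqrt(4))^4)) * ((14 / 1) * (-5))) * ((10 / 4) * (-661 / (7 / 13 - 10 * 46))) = 242107775 / 95568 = 2533.36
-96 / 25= -3.84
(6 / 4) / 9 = 1 / 6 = 0.17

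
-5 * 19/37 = -95/37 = -2.57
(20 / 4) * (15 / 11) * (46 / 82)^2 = 39675 / 18491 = 2.15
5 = 5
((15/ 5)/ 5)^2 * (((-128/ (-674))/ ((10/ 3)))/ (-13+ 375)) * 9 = 3888/ 7624625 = 0.00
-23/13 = -1.77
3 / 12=1 / 4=0.25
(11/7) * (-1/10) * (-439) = 4829/70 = 68.99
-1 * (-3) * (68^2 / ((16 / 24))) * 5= 104040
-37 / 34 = -1.09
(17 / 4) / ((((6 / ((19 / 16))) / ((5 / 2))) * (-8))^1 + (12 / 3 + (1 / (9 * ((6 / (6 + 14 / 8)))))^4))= -878875868160 / 2516272645921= -0.35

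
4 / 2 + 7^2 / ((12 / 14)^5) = 839095 / 7776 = 107.91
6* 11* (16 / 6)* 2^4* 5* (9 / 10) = 12672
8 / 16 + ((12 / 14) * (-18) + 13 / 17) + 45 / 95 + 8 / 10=-291447 / 22610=-12.89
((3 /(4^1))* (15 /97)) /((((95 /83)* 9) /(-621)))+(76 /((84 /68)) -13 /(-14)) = 8585975 /154812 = 55.46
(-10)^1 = -10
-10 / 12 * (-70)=175 / 3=58.33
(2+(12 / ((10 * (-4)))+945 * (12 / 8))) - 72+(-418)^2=880356 / 5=176071.20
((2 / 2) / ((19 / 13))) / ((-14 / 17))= -221 / 266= -0.83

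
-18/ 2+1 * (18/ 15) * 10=3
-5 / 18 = -0.28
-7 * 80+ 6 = -554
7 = 7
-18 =-18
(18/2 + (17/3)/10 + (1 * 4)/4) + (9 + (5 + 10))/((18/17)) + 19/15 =69/2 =34.50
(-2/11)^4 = 0.00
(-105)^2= 11025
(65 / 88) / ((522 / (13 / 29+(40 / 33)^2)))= 3936205 / 1450704816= 0.00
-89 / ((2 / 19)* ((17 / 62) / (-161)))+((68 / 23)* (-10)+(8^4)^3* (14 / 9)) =376172162583491 / 3519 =106897460239.70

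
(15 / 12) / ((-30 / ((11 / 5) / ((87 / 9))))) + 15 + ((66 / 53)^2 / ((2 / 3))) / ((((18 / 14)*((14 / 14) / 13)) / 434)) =33309112741 / 3258440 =10222.41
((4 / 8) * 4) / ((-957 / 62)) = -124 / 957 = -0.13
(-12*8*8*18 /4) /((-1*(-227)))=-3456 /227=-15.22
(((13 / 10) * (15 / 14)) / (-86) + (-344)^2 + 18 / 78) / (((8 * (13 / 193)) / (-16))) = -714948594173 / 203476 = -3513675.29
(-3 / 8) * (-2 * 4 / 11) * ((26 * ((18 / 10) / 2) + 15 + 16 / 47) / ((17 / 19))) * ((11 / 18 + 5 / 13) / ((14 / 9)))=30227556 / 3998995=7.56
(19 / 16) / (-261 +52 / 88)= -209 / 45832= -0.00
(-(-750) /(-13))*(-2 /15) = 100 /13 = 7.69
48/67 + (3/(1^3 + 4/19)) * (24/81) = 20120/13869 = 1.45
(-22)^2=484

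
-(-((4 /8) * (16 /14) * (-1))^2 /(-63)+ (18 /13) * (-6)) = 8.30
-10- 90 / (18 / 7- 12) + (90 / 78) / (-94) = -6275 / 13442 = -0.47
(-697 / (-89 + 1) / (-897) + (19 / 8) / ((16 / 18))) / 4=1681681 / 2525952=0.67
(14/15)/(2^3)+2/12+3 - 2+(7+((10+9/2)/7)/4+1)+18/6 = 10753/840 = 12.80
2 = 2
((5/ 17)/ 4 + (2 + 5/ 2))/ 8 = 311/ 544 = 0.57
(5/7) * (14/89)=10/89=0.11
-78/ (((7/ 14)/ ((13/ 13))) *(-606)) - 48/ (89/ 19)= -89798/ 8989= -9.99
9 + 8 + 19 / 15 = 274 / 15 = 18.27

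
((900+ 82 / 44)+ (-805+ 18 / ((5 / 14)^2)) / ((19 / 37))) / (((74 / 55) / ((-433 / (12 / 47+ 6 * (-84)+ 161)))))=-83143664533 / 226492540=-367.09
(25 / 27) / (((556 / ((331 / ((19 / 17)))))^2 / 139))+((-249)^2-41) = 1343918821105 / 21677328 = 61996.52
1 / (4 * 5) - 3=-59 / 20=-2.95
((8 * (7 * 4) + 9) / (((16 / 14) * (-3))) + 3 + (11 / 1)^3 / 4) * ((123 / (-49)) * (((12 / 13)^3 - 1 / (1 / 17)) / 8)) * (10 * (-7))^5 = -10061029114128125 / 4394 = -2289719871217.14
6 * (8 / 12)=4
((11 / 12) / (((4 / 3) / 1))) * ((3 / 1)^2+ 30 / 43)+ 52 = 40363 / 688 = 58.67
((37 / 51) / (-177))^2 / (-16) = -1369 / 1303787664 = -0.00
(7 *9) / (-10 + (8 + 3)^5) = 63 / 161041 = 0.00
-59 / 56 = -1.05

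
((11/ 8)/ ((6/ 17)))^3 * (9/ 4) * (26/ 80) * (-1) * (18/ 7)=-255028917/ 2293760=-111.18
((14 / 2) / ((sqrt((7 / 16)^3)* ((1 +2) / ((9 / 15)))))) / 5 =64* sqrt(7) / 175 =0.97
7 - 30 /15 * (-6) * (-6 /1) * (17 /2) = -605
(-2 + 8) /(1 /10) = 60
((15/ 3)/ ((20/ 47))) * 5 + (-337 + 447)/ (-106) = 12235/ 212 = 57.71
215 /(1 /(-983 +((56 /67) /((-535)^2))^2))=-15544856128630578277 /73552041111125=-211345.00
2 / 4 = 1 / 2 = 0.50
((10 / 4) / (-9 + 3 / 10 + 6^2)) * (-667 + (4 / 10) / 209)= -3485065 / 57057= -61.08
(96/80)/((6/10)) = 2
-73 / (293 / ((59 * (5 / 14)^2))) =-107675 / 57428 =-1.87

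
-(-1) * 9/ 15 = 3/ 5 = 0.60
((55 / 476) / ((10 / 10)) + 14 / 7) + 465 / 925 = 230563 / 88060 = 2.62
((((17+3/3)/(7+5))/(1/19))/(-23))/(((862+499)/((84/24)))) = -399/125212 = -0.00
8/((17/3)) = 24/17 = 1.41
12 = 12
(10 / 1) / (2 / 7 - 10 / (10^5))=700000 / 19993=35.01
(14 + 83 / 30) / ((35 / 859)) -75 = 353327 / 1050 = 336.50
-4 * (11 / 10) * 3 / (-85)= 0.16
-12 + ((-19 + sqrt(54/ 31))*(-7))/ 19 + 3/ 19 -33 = -38.33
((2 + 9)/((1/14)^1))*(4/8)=77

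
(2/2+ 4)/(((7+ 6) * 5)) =1/13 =0.08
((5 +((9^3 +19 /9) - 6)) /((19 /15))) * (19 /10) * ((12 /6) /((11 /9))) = 19713 /11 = 1792.09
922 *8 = 7376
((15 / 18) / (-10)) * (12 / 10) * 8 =-4 / 5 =-0.80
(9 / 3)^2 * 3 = 27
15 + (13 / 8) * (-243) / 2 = -2919 / 16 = -182.44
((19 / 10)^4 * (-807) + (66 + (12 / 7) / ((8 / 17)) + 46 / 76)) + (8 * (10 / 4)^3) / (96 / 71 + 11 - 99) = -10686002418769 / 1022770000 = -10448.10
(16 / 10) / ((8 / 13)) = 2.60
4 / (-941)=-4 / 941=-0.00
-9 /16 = -0.56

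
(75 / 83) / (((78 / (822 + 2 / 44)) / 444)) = 50185875 / 11869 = 4228.32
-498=-498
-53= -53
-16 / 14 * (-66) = 528 / 7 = 75.43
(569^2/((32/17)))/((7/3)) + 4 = 16512707/224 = 73717.44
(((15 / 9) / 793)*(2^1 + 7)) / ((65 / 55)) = 165 / 10309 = 0.02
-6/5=-1.20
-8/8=-1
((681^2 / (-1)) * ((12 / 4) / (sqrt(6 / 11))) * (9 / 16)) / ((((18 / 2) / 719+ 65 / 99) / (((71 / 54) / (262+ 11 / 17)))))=-13281414297129 * sqrt(66) / 13609605760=-7928.13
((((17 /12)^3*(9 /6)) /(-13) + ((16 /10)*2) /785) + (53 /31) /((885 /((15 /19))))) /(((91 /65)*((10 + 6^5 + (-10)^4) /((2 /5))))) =-658679499259 /127159593596380800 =-0.00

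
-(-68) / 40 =17 / 10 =1.70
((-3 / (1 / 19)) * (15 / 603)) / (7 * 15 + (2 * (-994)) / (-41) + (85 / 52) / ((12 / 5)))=-2430480 / 264265219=-0.01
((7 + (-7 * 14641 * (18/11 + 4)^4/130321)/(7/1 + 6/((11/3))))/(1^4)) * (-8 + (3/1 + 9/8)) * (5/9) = 10861515539/59426376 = 182.77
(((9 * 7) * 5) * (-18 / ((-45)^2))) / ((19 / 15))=-2.21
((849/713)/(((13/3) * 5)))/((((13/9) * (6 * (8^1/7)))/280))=374409/240994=1.55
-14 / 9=-1.56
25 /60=5 /12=0.42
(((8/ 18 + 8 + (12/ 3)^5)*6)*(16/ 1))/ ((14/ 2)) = 297344/ 21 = 14159.24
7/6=1.17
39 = 39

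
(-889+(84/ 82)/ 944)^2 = 295974416064649/ 374499904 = 790319.07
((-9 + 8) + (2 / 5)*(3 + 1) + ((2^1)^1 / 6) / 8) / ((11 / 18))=21 / 20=1.05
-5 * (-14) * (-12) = -840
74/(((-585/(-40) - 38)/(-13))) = 7696/187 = 41.16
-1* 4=-4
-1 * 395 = -395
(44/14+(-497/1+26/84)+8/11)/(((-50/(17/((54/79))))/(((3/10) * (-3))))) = -305778269/1386000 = -220.62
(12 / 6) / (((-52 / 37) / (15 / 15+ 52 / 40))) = -851 / 260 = -3.27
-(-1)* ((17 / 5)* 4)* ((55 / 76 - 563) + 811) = 321351 / 95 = 3382.64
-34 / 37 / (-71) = 34 / 2627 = 0.01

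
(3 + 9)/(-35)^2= 12/1225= 0.01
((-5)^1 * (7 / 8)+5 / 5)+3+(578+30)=4861 / 8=607.62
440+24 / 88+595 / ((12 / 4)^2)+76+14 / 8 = 231317 / 396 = 584.13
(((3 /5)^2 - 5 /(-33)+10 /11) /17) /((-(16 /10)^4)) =-7325 /574464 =-0.01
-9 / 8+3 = 15 / 8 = 1.88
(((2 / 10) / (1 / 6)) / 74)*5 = 3 / 37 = 0.08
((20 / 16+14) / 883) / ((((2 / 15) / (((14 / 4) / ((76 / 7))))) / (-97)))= -4348995 / 1073728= -4.05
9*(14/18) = 7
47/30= 1.57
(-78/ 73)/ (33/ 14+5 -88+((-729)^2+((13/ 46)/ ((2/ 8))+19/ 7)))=-8372/ 4163415643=-0.00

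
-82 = -82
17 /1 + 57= 74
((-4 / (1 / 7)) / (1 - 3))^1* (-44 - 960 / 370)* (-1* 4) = 2609.30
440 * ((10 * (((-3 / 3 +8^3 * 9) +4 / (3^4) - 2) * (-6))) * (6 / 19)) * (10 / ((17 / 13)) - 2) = -210078668800 / 969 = -216799451.81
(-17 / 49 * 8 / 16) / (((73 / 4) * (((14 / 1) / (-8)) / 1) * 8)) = 17 / 25039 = 0.00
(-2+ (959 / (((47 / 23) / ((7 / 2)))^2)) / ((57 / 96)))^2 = 39514271597080900 / 1761564841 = 22431346.65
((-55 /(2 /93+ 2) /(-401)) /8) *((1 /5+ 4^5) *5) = 26193915 /603104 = 43.43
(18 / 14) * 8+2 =86 / 7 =12.29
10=10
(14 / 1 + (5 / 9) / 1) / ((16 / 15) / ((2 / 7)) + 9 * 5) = 655 / 2193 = 0.30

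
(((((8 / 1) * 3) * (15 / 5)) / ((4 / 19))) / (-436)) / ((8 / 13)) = -1.27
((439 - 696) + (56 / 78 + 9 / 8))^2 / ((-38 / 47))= -297866865407 / 3699072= -80524.75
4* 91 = 364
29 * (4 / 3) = 116 / 3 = 38.67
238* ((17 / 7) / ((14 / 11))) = 3179 / 7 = 454.14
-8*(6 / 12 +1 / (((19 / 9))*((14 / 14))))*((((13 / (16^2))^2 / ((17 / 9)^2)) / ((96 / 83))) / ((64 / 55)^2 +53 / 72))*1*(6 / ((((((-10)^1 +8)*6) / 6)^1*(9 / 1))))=127167729975 / 163820756467712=0.00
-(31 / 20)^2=-961 / 400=-2.40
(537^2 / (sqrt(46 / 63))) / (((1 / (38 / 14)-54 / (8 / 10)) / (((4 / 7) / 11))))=-65748132 * sqrt(322) / 4517821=-261.15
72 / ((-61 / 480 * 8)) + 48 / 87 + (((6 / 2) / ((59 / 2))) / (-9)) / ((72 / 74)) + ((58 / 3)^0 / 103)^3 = -432826970331785 / 6158646524718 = -70.28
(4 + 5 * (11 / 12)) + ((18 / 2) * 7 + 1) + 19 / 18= 2651 / 36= 73.64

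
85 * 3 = 255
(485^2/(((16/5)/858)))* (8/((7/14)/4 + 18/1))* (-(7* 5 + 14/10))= -29385436080/29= -1013290899.31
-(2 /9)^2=-4 /81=-0.05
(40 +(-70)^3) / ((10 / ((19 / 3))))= -217208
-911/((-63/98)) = 1417.11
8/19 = 0.42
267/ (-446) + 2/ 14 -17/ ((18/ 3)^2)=-52151/ 56196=-0.93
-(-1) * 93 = 93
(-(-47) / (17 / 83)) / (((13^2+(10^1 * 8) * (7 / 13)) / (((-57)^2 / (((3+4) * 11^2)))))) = 54922179 / 13232681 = 4.15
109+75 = 184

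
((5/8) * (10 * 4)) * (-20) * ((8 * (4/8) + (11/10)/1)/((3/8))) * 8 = -54400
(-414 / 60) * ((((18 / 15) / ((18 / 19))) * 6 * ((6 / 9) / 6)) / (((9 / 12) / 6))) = -3496 / 75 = -46.61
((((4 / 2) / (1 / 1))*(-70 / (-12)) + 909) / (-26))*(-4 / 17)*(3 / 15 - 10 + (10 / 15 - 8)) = -1419668 / 9945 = -142.75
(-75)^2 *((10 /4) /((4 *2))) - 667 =17453 /16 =1090.81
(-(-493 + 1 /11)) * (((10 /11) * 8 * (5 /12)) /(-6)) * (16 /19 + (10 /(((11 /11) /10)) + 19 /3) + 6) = -28174.34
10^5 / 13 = 100000 / 13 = 7692.31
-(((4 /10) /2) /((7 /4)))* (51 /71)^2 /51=-204 /176435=-0.00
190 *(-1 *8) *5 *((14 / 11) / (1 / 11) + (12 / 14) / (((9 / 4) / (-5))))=-1930400 / 21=-91923.81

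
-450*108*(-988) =48016800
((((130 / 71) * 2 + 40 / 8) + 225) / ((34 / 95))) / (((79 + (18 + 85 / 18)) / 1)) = 14184450 / 2210017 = 6.42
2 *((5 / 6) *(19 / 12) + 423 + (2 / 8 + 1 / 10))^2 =360688.27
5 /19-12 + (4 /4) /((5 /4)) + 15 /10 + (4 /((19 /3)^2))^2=-12285227 /1303210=-9.43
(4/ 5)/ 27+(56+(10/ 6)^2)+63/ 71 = 572174/ 9585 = 59.69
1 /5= 0.20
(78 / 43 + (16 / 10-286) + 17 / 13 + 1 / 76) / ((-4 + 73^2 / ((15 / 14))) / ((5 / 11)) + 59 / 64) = -14339124720 / 557441156389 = -0.03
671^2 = 450241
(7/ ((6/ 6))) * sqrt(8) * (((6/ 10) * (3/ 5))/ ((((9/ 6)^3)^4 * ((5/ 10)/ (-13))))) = -1490944 * sqrt(2)/ 1476225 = -1.43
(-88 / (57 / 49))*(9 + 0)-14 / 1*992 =-276808 / 19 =-14568.84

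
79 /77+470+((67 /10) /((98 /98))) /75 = 27206909 /57750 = 471.12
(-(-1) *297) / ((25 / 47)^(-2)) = 185625 / 2209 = 84.03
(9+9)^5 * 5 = 9447840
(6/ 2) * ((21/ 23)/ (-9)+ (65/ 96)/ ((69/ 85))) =211/ 96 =2.20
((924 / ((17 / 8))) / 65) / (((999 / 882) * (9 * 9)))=0.07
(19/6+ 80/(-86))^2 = 332929/66564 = 5.00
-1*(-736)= 736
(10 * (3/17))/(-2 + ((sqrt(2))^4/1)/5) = -25/17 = -1.47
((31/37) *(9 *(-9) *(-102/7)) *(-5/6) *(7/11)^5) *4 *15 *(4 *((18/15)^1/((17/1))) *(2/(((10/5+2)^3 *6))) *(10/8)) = -452168325/47671096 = -9.49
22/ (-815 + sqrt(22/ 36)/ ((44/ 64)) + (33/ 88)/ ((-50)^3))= -0.03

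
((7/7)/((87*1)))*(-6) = -2/29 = -0.07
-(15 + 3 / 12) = -61 / 4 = -15.25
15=15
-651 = -651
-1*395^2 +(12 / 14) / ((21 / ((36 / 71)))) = -542810903 / 3479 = -156024.98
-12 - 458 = -470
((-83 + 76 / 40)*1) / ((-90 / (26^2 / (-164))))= -137059 / 36900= -3.71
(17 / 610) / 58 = 17 / 35380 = 0.00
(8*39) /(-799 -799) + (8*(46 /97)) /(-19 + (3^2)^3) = -5224844 /27513565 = -0.19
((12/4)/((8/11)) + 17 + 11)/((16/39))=10023/128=78.30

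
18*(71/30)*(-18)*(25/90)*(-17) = 3621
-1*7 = -7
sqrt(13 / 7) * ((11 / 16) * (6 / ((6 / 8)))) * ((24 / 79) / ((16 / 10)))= 165 * sqrt(91) / 1106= 1.42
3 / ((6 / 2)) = 1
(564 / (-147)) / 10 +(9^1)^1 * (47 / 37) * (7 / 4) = 711533 / 36260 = 19.62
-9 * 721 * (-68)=441252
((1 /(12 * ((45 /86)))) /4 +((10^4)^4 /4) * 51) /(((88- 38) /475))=2616300000000000000817 /2160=1211250000000000000.38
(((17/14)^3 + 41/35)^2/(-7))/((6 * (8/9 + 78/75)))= -4954097307/45749460736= -0.11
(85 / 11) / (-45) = -17 / 99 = -0.17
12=12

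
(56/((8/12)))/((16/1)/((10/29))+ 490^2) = 35/100061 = 0.00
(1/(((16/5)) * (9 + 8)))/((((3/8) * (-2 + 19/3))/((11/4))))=55/1768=0.03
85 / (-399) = -85 / 399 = -0.21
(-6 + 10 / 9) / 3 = -44 / 27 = -1.63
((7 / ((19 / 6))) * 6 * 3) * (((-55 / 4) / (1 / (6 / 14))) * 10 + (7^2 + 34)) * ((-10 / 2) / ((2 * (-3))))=15165 / 19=798.16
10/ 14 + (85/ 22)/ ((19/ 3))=3875/ 2926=1.32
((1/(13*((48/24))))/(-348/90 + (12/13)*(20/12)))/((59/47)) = -705/53572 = -0.01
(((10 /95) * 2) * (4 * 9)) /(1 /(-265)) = -38160 /19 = -2008.42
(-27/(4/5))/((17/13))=-25.81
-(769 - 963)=194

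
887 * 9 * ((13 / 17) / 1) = 103779 / 17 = 6104.65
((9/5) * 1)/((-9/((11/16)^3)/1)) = -1331/20480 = -0.06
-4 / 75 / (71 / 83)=-332 / 5325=-0.06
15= 15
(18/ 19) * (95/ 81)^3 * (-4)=-361000/ 59049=-6.11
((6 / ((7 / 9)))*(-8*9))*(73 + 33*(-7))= 614304 / 7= 87757.71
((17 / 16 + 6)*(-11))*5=-6215 / 16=-388.44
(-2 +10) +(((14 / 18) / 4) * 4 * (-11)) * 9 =-69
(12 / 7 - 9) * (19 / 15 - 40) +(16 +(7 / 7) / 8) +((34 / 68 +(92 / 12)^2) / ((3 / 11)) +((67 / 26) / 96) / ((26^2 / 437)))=39155794579 / 75928320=515.69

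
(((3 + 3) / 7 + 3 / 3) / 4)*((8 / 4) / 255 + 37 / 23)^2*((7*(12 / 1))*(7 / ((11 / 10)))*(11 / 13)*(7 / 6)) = 4404578689 / 6879645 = 640.23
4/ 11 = 0.36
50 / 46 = 25 / 23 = 1.09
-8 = -8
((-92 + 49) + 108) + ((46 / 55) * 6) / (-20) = 17806 / 275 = 64.75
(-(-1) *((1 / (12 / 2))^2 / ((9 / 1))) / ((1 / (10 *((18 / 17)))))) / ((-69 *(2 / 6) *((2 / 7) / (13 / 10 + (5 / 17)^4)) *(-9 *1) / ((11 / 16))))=84085771 / 169292389824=0.00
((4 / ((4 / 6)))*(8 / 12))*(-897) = -3588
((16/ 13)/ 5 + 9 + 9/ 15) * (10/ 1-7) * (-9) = -265.85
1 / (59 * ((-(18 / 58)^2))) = -841 / 4779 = -0.18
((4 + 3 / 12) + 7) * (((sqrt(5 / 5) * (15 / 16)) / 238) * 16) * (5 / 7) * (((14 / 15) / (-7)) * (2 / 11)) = -225 / 18326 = -0.01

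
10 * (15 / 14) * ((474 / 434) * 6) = 106650 / 1519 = 70.21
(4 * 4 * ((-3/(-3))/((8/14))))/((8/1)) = 7/2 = 3.50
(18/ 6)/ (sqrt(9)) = 1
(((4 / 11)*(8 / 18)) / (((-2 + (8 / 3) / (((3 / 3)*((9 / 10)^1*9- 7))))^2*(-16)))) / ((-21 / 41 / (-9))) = -1353 / 1372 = -0.99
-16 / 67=-0.24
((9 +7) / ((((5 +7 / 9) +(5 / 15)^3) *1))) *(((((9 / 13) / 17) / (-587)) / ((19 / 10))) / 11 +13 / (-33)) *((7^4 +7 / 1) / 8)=-1388864813616 / 4256732051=-326.27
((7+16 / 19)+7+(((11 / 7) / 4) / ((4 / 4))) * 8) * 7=2392 / 19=125.89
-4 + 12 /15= -16 /5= -3.20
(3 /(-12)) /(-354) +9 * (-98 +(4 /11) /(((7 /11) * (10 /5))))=-879.43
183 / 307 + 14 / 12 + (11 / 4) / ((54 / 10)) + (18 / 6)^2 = 373735 / 33156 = 11.27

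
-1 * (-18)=18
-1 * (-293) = 293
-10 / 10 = -1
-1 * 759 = -759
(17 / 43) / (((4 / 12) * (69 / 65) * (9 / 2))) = 2210 / 8901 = 0.25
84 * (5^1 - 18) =-1092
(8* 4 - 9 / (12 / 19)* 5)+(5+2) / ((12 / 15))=-61 / 2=-30.50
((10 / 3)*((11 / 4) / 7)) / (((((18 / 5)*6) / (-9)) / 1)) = -275 / 504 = -0.55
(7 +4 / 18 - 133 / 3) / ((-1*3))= 334 / 27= 12.37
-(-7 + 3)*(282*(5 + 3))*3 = 27072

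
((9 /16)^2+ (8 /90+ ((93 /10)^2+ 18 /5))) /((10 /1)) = 5212529 /576000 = 9.05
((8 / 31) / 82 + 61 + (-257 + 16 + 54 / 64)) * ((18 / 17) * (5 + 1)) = -196735905 / 172856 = -1138.15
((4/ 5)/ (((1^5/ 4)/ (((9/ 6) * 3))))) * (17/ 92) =306/ 115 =2.66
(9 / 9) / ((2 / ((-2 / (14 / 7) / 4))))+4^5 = 8191 / 8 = 1023.88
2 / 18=1 / 9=0.11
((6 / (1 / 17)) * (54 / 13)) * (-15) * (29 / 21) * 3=-2395980 / 91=-26329.45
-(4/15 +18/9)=-34/15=-2.27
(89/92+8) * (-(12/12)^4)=-825/92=-8.97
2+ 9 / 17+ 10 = 213 / 17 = 12.53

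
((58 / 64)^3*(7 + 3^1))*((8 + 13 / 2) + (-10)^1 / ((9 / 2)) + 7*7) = 134505335 / 294912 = 456.09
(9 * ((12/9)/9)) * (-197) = -788/3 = -262.67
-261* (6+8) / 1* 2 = -7308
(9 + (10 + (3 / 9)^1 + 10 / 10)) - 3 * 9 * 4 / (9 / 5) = -39.67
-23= -23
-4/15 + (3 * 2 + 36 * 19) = 10346/15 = 689.73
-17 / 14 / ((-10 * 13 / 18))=0.17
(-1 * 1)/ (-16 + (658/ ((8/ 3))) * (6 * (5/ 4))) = -0.00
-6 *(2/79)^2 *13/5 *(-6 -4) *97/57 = 20176/118579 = 0.17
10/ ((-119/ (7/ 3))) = -10/ 51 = -0.20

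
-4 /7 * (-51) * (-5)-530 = -4730 /7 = -675.71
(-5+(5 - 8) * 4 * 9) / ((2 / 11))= -1243 / 2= -621.50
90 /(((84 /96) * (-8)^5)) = -45 /14336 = -0.00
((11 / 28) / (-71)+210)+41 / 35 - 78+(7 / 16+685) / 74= 419059019 / 2942240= 142.43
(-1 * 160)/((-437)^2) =-160/190969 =-0.00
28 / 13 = 2.15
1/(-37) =-1/37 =-0.03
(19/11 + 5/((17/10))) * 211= 184203/187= 985.04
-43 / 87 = -0.49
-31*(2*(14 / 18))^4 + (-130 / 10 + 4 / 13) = -16564213 / 85293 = -194.20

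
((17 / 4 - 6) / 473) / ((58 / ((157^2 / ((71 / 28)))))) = -1207801 / 1947814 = -0.62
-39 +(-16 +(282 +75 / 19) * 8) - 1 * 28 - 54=40861 / 19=2150.58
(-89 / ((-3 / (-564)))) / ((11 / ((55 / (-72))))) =20915 / 18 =1161.94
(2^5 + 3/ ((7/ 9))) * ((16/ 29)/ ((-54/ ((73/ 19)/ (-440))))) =18323/ 5727645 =0.00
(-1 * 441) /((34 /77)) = -33957 /34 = -998.74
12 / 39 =4 / 13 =0.31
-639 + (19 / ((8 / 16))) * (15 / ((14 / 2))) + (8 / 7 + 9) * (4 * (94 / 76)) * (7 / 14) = -70820 / 133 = -532.48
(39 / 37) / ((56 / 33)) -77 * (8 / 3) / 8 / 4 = -36025 / 6216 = -5.80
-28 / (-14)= 2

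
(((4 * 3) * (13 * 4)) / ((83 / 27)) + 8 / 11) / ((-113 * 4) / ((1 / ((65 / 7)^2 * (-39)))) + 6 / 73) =332646692 / 2481952242561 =0.00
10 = 10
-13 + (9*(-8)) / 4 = -31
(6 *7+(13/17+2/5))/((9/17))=1223/15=81.53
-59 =-59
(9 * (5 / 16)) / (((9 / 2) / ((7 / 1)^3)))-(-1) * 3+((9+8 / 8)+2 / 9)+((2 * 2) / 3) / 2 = 16435 / 72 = 228.26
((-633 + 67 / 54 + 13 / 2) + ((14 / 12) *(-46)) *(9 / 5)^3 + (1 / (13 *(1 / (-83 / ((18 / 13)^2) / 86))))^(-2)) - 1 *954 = -4814858323361 / 3929313375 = -1225.37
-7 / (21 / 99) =-33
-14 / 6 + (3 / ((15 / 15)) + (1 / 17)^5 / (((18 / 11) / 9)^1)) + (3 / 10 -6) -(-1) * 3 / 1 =-43305556 / 21297855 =-2.03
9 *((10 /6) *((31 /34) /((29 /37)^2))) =636585 /28594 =22.26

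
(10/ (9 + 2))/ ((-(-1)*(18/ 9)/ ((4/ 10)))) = 2/ 11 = 0.18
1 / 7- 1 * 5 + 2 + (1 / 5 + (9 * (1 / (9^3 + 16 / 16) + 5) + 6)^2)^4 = 25894982919941097244147928715159571607 / 564522064325856700000000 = 45870630319586.31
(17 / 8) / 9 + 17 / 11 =1411 / 792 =1.78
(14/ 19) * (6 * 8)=35.37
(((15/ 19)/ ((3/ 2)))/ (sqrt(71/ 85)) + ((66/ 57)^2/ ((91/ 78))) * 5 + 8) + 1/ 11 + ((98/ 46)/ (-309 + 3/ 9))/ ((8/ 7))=10 * sqrt(6035)/ 1349 + 65505002119/ 4736164048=14.41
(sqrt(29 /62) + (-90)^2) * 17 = 17 * sqrt(1798) /62 + 137700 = 137711.63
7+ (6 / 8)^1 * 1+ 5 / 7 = 237 / 28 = 8.46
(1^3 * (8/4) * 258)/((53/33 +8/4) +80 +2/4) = 34056/5551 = 6.14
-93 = -93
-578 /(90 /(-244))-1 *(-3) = 70651 /45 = 1570.02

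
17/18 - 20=-343/18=-19.06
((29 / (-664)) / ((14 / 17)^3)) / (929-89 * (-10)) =-8381 / 194955712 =-0.00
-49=-49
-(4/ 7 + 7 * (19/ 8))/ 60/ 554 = -321/ 620480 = -0.00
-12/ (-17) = 12/ 17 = 0.71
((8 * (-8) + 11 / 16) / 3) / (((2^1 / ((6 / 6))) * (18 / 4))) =-2.34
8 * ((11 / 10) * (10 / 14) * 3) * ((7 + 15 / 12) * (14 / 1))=2178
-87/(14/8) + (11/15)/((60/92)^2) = -1133767/23625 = -47.99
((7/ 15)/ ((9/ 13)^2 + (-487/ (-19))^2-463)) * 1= 61009/ 25422075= 0.00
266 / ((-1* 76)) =-3.50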